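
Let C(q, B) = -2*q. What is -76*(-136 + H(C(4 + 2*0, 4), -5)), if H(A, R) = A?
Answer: 10944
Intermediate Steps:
-76*(-136 + H(C(4 + 2*0, 4), -5)) = -76*(-136 - 2*(4 + 2*0)) = -76*(-136 - 2*(4 + 0)) = -76*(-136 - 2*4) = -76*(-136 - 8) = -76*(-144) = 10944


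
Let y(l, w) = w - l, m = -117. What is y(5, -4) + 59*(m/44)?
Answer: -7299/44 ≈ -165.89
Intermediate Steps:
y(5, -4) + 59*(m/44) = (-4 - 1*5) + 59*(-117/44) = (-4 - 5) + 59*(-117*1/44) = -9 + 59*(-117/44) = -9 - 6903/44 = -7299/44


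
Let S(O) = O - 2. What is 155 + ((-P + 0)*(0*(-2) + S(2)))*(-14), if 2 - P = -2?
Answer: 155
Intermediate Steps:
P = 4 (P = 2 - 1*(-2) = 2 + 2 = 4)
S(O) = -2 + O
155 + ((-P + 0)*(0*(-2) + S(2)))*(-14) = 155 + ((-1*4 + 0)*(0*(-2) + (-2 + 2)))*(-14) = 155 + ((-4 + 0)*(0 + 0))*(-14) = 155 - 4*0*(-14) = 155 + 0*(-14) = 155 + 0 = 155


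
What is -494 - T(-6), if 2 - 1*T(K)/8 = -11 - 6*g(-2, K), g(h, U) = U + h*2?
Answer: -118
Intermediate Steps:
g(h, U) = U + 2*h
T(K) = -88 + 48*K (T(K) = 16 - 8*(-11 - 6*(K + 2*(-2))) = 16 - 8*(-11 - 6*(K - 4)) = 16 - 8*(-11 - 6*(-4 + K)) = 16 - 8*(-11 - (-24 + 6*K)) = 16 - 8*(-11 + (24 - 6*K)) = 16 - 8*(13 - 6*K) = 16 + (-104 + 48*K) = -88 + 48*K)
-494 - T(-6) = -494 - (-88 + 48*(-6)) = -494 - (-88 - 288) = -494 - 1*(-376) = -494 + 376 = -118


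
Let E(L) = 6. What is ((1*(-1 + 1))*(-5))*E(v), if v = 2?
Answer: 0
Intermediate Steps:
((1*(-1 + 1))*(-5))*E(v) = ((1*(-1 + 1))*(-5))*6 = ((1*0)*(-5))*6 = (0*(-5))*6 = 0*6 = 0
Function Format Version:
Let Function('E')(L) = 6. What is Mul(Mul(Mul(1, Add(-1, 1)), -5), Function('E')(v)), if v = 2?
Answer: 0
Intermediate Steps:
Mul(Mul(Mul(1, Add(-1, 1)), -5), Function('E')(v)) = Mul(Mul(Mul(1, Add(-1, 1)), -5), 6) = Mul(Mul(Mul(1, 0), -5), 6) = Mul(Mul(0, -5), 6) = Mul(0, 6) = 0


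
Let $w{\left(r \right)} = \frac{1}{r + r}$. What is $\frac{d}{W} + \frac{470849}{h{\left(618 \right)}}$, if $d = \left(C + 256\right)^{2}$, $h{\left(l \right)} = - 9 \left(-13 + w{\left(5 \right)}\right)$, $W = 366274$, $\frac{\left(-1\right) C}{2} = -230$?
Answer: $\frac{20060379766}{4944699} \approx 4056.9$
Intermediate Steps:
$C = 460$ ($C = \left(-2\right) \left(-230\right) = 460$)
$w{\left(r \right)} = \frac{1}{2 r}$
$h{\left(l \right)} = \frac{1161}{10}$ ($h{\left(l \right)} = - 9 \left(-13 + \frac{1}{2 \cdot 5}\right) = - 9 \left(-13 + \frac{1}{2} \cdot \frac{1}{5}\right) = - 9 \left(-13 + \frac{1}{10}\right) = \left(-9\right) \left(- \frac{129}{10}\right) = \frac{1161}{10}$)
$d = 512656$ ($d = \left(460 + 256\right)^{2} = 716^{2} = 512656$)
$\frac{d}{W} + \frac{470849}{h{\left(618 \right)}} = \frac{512656}{366274} + \frac{470849}{\frac{1161}{10}} = 512656 \cdot \frac{1}{366274} + 470849 \cdot \frac{10}{1161} = \frac{256328}{183137} + \frac{4708490}{1161} = \frac{20060379766}{4944699}$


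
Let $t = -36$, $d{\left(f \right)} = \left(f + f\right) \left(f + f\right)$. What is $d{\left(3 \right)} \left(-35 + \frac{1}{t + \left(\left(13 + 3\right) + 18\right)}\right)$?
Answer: $-1278$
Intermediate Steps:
$d{\left(f \right)} = 4 f^{2}$ ($d{\left(f \right)} = 2 f 2 f = 4 f^{2}$)
$d{\left(3 \right)} \left(-35 + \frac{1}{t + \left(\left(13 + 3\right) + 18\right)}\right) = 4 \cdot 3^{2} \left(-35 + \frac{1}{-36 + \left(\left(13 + 3\right) + 18\right)}\right) = 4 \cdot 9 \left(-35 + \frac{1}{-36 + \left(16 + 18\right)}\right) = 36 \left(-35 + \frac{1}{-36 + 34}\right) = 36 \left(-35 + \frac{1}{-2}\right) = 36 \left(-35 - \frac{1}{2}\right) = 36 \left(- \frac{71}{2}\right) = -1278$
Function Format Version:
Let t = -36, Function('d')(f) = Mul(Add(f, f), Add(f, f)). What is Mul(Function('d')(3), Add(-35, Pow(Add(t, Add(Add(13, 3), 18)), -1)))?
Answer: -1278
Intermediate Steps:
Function('d')(f) = Mul(4, Pow(f, 2)) (Function('d')(f) = Mul(Mul(2, f), Mul(2, f)) = Mul(4, Pow(f, 2)))
Mul(Function('d')(3), Add(-35, Pow(Add(t, Add(Add(13, 3), 18)), -1))) = Mul(Mul(4, Pow(3, 2)), Add(-35, Pow(Add(-36, Add(Add(13, 3), 18)), -1))) = Mul(Mul(4, 9), Add(-35, Pow(Add(-36, Add(16, 18)), -1))) = Mul(36, Add(-35, Pow(Add(-36, 34), -1))) = Mul(36, Add(-35, Pow(-2, -1))) = Mul(36, Add(-35, Rational(-1, 2))) = Mul(36, Rational(-71, 2)) = -1278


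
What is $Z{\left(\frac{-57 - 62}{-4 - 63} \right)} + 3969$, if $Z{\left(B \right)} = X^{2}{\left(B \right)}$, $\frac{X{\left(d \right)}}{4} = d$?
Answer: $\frac{18043417}{4489} \approx 4019.5$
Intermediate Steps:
$X{\left(d \right)} = 4 d$
$Z{\left(B \right)} = 16 B^{2}$ ($Z{\left(B \right)} = \left(4 B\right)^{2} = 16 B^{2}$)
$Z{\left(\frac{-57 - 62}{-4 - 63} \right)} + 3969 = 16 \left(\frac{-57 - 62}{-4 - 63}\right)^{2} + 3969 = 16 \left(- \frac{119}{-67}\right)^{2} + 3969 = 16 \left(\left(-119\right) \left(- \frac{1}{67}\right)\right)^{2} + 3969 = 16 \left(\frac{119}{67}\right)^{2} + 3969 = 16 \cdot \frac{14161}{4489} + 3969 = \frac{226576}{4489} + 3969 = \frac{18043417}{4489}$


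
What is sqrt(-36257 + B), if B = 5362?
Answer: I*sqrt(30895) ≈ 175.77*I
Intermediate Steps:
sqrt(-36257 + B) = sqrt(-36257 + 5362) = sqrt(-30895) = I*sqrt(30895)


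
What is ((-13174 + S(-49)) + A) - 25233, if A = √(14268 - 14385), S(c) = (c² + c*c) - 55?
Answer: -33660 + 3*I*√13 ≈ -33660.0 + 10.817*I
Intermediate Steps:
S(c) = -55 + 2*c² (S(c) = (c² + c²) - 55 = 2*c² - 55 = -55 + 2*c²)
A = 3*I*√13 (A = √(-117) = 3*I*√13 ≈ 10.817*I)
((-13174 + S(-49)) + A) - 25233 = ((-13174 + (-55 + 2*(-49)²)) + 3*I*√13) - 25233 = ((-13174 + (-55 + 2*2401)) + 3*I*√13) - 25233 = ((-13174 + (-55 + 4802)) + 3*I*√13) - 25233 = ((-13174 + 4747) + 3*I*√13) - 25233 = (-8427 + 3*I*√13) - 25233 = -33660 + 3*I*√13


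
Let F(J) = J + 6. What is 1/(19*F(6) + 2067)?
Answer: 1/2295 ≈ 0.00043573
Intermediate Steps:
F(J) = 6 + J
1/(19*F(6) + 2067) = 1/(19*(6 + 6) + 2067) = 1/(19*12 + 2067) = 1/(228 + 2067) = 1/2295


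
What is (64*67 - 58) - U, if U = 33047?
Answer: -28817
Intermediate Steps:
(64*67 - 58) - U = (64*67 - 58) - 1*33047 = (4288 - 58) - 33047 = 4230 - 33047 = -28817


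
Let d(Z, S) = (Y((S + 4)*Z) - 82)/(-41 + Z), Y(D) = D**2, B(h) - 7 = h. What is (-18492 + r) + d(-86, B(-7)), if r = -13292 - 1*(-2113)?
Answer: -3886471/127 ≈ -30602.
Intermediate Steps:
B(h) = 7 + h
r = -11179 (r = -13292 + 2113 = -11179)
d(Z, S) = (-82 + Z**2*(4 + S)**2)/(-41 + Z) (d(Z, S) = (((S + 4)*Z)**2 - 82)/(-41 + Z) = (((4 + S)*Z)**2 - 82)/(-41 + Z) = ((Z*(4 + S))**2 - 82)/(-41 + Z) = (Z**2*(4 + S)**2 - 82)/(-41 + Z) = (-82 + Z**2*(4 + S)**2)/(-41 + Z))
(-18492 + r) + d(-86, B(-7)) = (-18492 - 11179) + (-82 + (-86)**2*(4 + (7 - 7))**2)/(-41 - 86) = -29671 + (-82 + 7396*(4 + 0)**2)/(-127) = -29671 - (-82 + 7396*4**2)/127 = -29671 - (-82 + 7396*16)/127 = -29671 - (-82 + 118336)/127 = -29671 - 1/127*118254 = -29671 - 118254/127 = -3886471/127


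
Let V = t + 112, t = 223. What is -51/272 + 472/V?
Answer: 6547/5360 ≈ 1.2215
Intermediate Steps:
V = 335 (V = 223 + 112 = 335)
-51/272 + 472/V = -51/272 + 472/335 = -51*1/272 + 472*(1/335) = -3/16 + 472/335 = 6547/5360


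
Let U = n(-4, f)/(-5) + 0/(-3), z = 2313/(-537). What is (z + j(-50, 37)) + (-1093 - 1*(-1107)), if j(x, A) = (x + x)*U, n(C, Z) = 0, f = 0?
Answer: 1735/179 ≈ 9.6927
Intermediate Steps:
z = -771/179 (z = 2313*(-1/537) = -771/179 ≈ -4.3073)
U = 0 (U = 0/(-5) + 0/(-3) = 0*(-⅕) + 0*(-⅓) = 0 + 0 = 0)
j(x, A) = 0 (j(x, A) = (x + x)*0 = (2*x)*0 = 0)
(z + j(-50, 37)) + (-1093 - 1*(-1107)) = (-771/179 + 0) + (-1093 - 1*(-1107)) = -771/179 + (-1093 + 1107) = -771/179 + 14 = 1735/179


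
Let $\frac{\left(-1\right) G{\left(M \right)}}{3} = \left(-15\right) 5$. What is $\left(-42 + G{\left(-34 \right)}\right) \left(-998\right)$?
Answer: $-182634$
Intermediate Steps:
$G{\left(M \right)} = 225$ ($G{\left(M \right)} = - 3 \left(\left(-15\right) 5\right) = \left(-3\right) \left(-75\right) = 225$)
$\left(-42 + G{\left(-34 \right)}\right) \left(-998\right) = \left(-42 + 225\right) \left(-998\right) = 183 \left(-998\right) = -182634$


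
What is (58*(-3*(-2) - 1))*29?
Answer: 8410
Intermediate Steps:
(58*(-3*(-2) - 1))*29 = (58*(6 - 1))*29 = (58*5)*29 = 290*29 = 8410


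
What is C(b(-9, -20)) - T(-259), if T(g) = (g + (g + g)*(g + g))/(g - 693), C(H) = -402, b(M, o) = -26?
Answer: -16377/136 ≈ -120.42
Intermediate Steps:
T(g) = (g + 4*g²)/(-693 + g) (T(g) = (g + (2*g)*(2*g))/(-693 + g) = (g + 4*g²)/(-693 + g))
C(b(-9, -20)) - T(-259) = -402 - (-259)*(1 + 4*(-259))/(-693 - 259) = -402 - (-259)*(1 - 1036)/(-952) = -402 - (-259)*(-1)*(-1035)/952 = -402 - 1*(-38295/136) = -402 + 38295/136 = -16377/136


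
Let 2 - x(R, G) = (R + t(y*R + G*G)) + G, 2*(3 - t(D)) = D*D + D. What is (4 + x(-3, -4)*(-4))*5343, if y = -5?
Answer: -10707372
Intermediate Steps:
t(D) = 3 - D/2 - D²/2 (t(D) = 3 - (D*D + D)/2 = 3 - (D² + D)/2 = 3 - (D + D²)/2 = 3 + (-D/2 - D²/2) = 3 - D/2 - D²/2)
x(R, G) = -1 + G²/2 + (G² - 5*R)²/2 - G - 7*R/2 (x(R, G) = 2 - ((R + (3 - (-5*R + G*G)/2 - (-5*R + G*G)²/2)) + G) = 2 - ((R + (3 - (-5*R + G²)/2 - (-5*R + G²)²/2)) + G) = 2 - ((R + (3 - (G² - 5*R)/2 - (G² - 5*R)²/2)) + G) = 2 - ((R + (3 + (-G²/2 + 5*R/2) - (G² - 5*R)²/2)) + G) = 2 - ((R + (3 - G²/2 - (G² - 5*R)²/2 + 5*R/2)) + G) = 2 - ((3 - G²/2 - (G² - 5*R)²/2 + 7*R/2) + G) = 2 - (3 + G - G²/2 - (G² - 5*R)²/2 + 7*R/2) = 2 + (-3 + G²/2 + (G² - 5*R)²/2 - G - 7*R/2) = -1 + G²/2 + (G² - 5*R)²/2 - G - 7*R/2)
(4 + x(-3, -4)*(-4))*5343 = (4 + (-1 + (½)*(-4)² + ((-4)² - 5*(-3))²/2 - 1*(-4) - 7/2*(-3))*(-4))*5343 = (4 + (-1 + (½)*16 + (16 + 15)²/2 + 4 + 21/2)*(-4))*5343 = (4 + (-1 + 8 + (½)*31² + 4 + 21/2)*(-4))*5343 = (4 + (-1 + 8 + (½)*961 + 4 + 21/2)*(-4))*5343 = (4 + (-1 + 8 + 961/2 + 4 + 21/2)*(-4))*5343 = (4 + 502*(-4))*5343 = (4 - 2008)*5343 = -2004*5343 = -10707372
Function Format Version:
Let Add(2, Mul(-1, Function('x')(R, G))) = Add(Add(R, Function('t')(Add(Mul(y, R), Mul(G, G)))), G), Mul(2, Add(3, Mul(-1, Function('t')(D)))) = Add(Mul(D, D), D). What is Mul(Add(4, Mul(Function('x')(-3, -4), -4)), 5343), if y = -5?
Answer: -10707372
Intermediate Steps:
Function('t')(D) = Add(3, Mul(Rational(-1, 2), D), Mul(Rational(-1, 2), Pow(D, 2))) (Function('t')(D) = Add(3, Mul(Rational(-1, 2), Add(Mul(D, D), D))) = Add(3, Mul(Rational(-1, 2), Add(Pow(D, 2), D))) = Add(3, Mul(Rational(-1, 2), Add(D, Pow(D, 2)))) = Add(3, Add(Mul(Rational(-1, 2), D), Mul(Rational(-1, 2), Pow(D, 2)))) = Add(3, Mul(Rational(-1, 2), D), Mul(Rational(-1, 2), Pow(D, 2))))
Function('x')(R, G) = Add(-1, Mul(Rational(1, 2), Pow(G, 2)), Mul(Rational(1, 2), Pow(Add(Pow(G, 2), Mul(-5, R)), 2)), Mul(-1, G), Mul(Rational(-7, 2), R)) (Function('x')(R, G) = Add(2, Mul(-1, Add(Add(R, Add(3, Mul(Rational(-1, 2), Add(Mul(-5, R), Mul(G, G))), Mul(Rational(-1, 2), Pow(Add(Mul(-5, R), Mul(G, G)), 2)))), G))) = Add(2, Mul(-1, Add(Add(R, Add(3, Mul(Rational(-1, 2), Add(Mul(-5, R), Pow(G, 2))), Mul(Rational(-1, 2), Pow(Add(Mul(-5, R), Pow(G, 2)), 2)))), G))) = Add(2, Mul(-1, Add(Add(R, Add(3, Mul(Rational(-1, 2), Add(Pow(G, 2), Mul(-5, R))), Mul(Rational(-1, 2), Pow(Add(Pow(G, 2), Mul(-5, R)), 2)))), G))) = Add(2, Mul(-1, Add(Add(R, Add(3, Add(Mul(Rational(-1, 2), Pow(G, 2)), Mul(Rational(5, 2), R)), Mul(Rational(-1, 2), Pow(Add(Pow(G, 2), Mul(-5, R)), 2)))), G))) = Add(2, Mul(-1, Add(Add(R, Add(3, Mul(Rational(-1, 2), Pow(G, 2)), Mul(Rational(-1, 2), Pow(Add(Pow(G, 2), Mul(-5, R)), 2)), Mul(Rational(5, 2), R))), G))) = Add(2, Mul(-1, Add(Add(3, Mul(Rational(-1, 2), Pow(G, 2)), Mul(Rational(-1, 2), Pow(Add(Pow(G, 2), Mul(-5, R)), 2)), Mul(Rational(7, 2), R)), G))) = Add(2, Mul(-1, Add(3, G, Mul(Rational(-1, 2), Pow(G, 2)), Mul(Rational(-1, 2), Pow(Add(Pow(G, 2), Mul(-5, R)), 2)), Mul(Rational(7, 2), R)))) = Add(2, Add(-3, Mul(Rational(1, 2), Pow(G, 2)), Mul(Rational(1, 2), Pow(Add(Pow(G, 2), Mul(-5, R)), 2)), Mul(-1, G), Mul(Rational(-7, 2), R))) = Add(-1, Mul(Rational(1, 2), Pow(G, 2)), Mul(Rational(1, 2), Pow(Add(Pow(G, 2), Mul(-5, R)), 2)), Mul(-1, G), Mul(Rational(-7, 2), R)))
Mul(Add(4, Mul(Function('x')(-3, -4), -4)), 5343) = Mul(Add(4, Mul(Add(-1, Mul(Rational(1, 2), Pow(-4, 2)), Mul(Rational(1, 2), Pow(Add(Pow(-4, 2), Mul(-5, -3)), 2)), Mul(-1, -4), Mul(Rational(-7, 2), -3)), -4)), 5343) = Mul(Add(4, Mul(Add(-1, Mul(Rational(1, 2), 16), Mul(Rational(1, 2), Pow(Add(16, 15), 2)), 4, Rational(21, 2)), -4)), 5343) = Mul(Add(4, Mul(Add(-1, 8, Mul(Rational(1, 2), Pow(31, 2)), 4, Rational(21, 2)), -4)), 5343) = Mul(Add(4, Mul(Add(-1, 8, Mul(Rational(1, 2), 961), 4, Rational(21, 2)), -4)), 5343) = Mul(Add(4, Mul(Add(-1, 8, Rational(961, 2), 4, Rational(21, 2)), -4)), 5343) = Mul(Add(4, Mul(502, -4)), 5343) = Mul(Add(4, -2008), 5343) = Mul(-2004, 5343) = -10707372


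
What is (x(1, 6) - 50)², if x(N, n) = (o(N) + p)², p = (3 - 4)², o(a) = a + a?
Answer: 1681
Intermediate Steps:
o(a) = 2*a
p = 1 (p = (-1)² = 1)
x(N, n) = (1 + 2*N)² (x(N, n) = (2*N + 1)² = (1 + 2*N)²)
(x(1, 6) - 50)² = ((1 + 2*1)² - 50)² = ((1 + 2)² - 50)² = (3² - 50)² = (9 - 50)² = (-41)² = 1681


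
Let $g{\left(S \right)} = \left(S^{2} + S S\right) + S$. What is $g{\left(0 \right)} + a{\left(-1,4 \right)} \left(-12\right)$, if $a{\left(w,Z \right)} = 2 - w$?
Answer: $-36$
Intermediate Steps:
$g{\left(S \right)} = S + 2 S^{2}$ ($g{\left(S \right)} = \left(S^{2} + S^{2}\right) + S = 2 S^{2} + S = S + 2 S^{2}$)
$g{\left(0 \right)} + a{\left(-1,4 \right)} \left(-12\right) = 0 \left(1 + 2 \cdot 0\right) + \left(2 - -1\right) \left(-12\right) = 0 \left(1 + 0\right) + \left(2 + 1\right) \left(-12\right) = 0 \cdot 1 + 3 \left(-12\right) = 0 - 36 = -36$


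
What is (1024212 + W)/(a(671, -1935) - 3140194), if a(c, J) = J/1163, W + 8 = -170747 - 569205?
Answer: -330585076/3652047557 ≈ -0.090521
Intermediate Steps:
W = -739960 (W = -8 + (-170747 - 569205) = -8 - 739952 = -739960)
a(c, J) = J/1163 (a(c, J) = J*(1/1163) = J/1163)
(1024212 + W)/(a(671, -1935) - 3140194) = (1024212 - 739960)/((1/1163)*(-1935) - 3140194) = 284252/(-1935/1163 - 3140194) = 284252/(-3652047557/1163) = 284252*(-1163/3652047557) = -330585076/3652047557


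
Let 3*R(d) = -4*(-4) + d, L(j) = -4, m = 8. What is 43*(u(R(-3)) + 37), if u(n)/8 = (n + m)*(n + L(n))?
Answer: 27047/9 ≈ 3005.2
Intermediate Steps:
R(d) = 16/3 + d/3 (R(d) = (-4*(-4) + d)/3 = (16 + d)/3 = 16/3 + d/3)
u(n) = 8*(-4 + n)*(8 + n) (u(n) = 8*((n + 8)*(n - 4)) = 8*((8 + n)*(-4 + n)) = 8*((-4 + n)*(8 + n)) = 8*(-4 + n)*(8 + n))
43*(u(R(-3)) + 37) = 43*((-256 + 8*(16/3 + (1/3)*(-3))**2 + 32*(16/3 + (1/3)*(-3))) + 37) = 43*((-256 + 8*(16/3 - 1)**2 + 32*(16/3 - 1)) + 37) = 43*((-256 + 8*(13/3)**2 + 32*(13/3)) + 37) = 43*((-256 + 8*(169/9) + 416/3) + 37) = 43*((-256 + 1352/9 + 416/3) + 37) = 43*(296/9 + 37) = 43*(629/9) = 27047/9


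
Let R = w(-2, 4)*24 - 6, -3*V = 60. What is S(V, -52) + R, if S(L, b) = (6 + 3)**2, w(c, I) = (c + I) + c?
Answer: 75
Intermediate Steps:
V = -20 (V = -1/3*60 = -20)
w(c, I) = I + 2*c (w(c, I) = (I + c) + c = I + 2*c)
S(L, b) = 81 (S(L, b) = 9**2 = 81)
R = -6 (R = (4 + 2*(-2))*24 - 6 = (4 - 4)*24 - 6 = 0*24 - 6 = 0 - 6 = -6)
S(V, -52) + R = 81 - 6 = 75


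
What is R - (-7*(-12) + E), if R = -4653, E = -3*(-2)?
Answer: -4743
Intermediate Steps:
E = 6
R - (-7*(-12) + E) = -4653 - (-7*(-12) + 6) = -4653 - (84 + 6) = -4653 - 1*90 = -4653 - 90 = -4743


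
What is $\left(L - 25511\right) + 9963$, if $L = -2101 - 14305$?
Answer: $-31954$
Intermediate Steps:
$L = -16406$
$\left(L - 25511\right) + 9963 = \left(-16406 - 25511\right) + 9963 = -41917 + 9963 = -31954$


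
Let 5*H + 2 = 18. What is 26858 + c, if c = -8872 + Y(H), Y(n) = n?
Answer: 89946/5 ≈ 17989.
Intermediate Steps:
H = 16/5 (H = -⅖ + (⅕)*18 = -⅖ + 18/5 = 16/5 ≈ 3.2000)
c = -44344/5 (c = -8872 + 16/5 = -44344/5 ≈ -8868.8)
26858 + c = 26858 - 44344/5 = 89946/5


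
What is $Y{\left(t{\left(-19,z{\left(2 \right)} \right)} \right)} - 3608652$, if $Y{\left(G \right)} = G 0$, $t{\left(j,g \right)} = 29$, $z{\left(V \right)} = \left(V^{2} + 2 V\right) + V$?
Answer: $-3608652$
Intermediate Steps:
$z{\left(V \right)} = V^{2} + 3 V$
$Y{\left(G \right)} = 0$
$Y{\left(t{\left(-19,z{\left(2 \right)} \right)} \right)} - 3608652 = 0 - 3608652 = -3608652$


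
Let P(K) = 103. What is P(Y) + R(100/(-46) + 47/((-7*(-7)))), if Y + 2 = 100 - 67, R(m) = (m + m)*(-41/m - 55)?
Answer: 174257/1127 ≈ 154.62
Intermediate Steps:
R(m) = 2*m*(-55 - 41/m) (R(m) = (2*m)*(-55 - 41/m) = 2*m*(-55 - 41/m))
Y = 31 (Y = -2 + (100 - 67) = -2 + 33 = 31)
P(Y) + R(100/(-46) + 47/((-7*(-7)))) = 103 + (-82 - 110*(100/(-46) + 47/((-7*(-7))))) = 103 + (-82 - 110*(100*(-1/46) + 47/49)) = 103 + (-82 - 110*(-50/23 + 47*(1/49))) = 103 + (-82 - 110*(-50/23 + 47/49)) = 103 + (-82 - 110*(-1369/1127)) = 103 + (-82 + 150590/1127) = 103 + 58176/1127 = 174257/1127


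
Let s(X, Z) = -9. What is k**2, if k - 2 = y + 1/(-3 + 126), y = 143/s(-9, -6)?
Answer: 26234884/136161 ≈ 192.68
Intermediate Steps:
y = -143/9 (y = 143/(-9) = 143*(-1/9) = -143/9 ≈ -15.889)
k = -5122/369 (k = 2 + (-143/9 + 1/(-3 + 126)) = 2 + (-143/9 + 1/123) = 2 - 5860/369 = -5122/369 ≈ -13.881)
k**2 = (-5122/369)**2 = 26234884/136161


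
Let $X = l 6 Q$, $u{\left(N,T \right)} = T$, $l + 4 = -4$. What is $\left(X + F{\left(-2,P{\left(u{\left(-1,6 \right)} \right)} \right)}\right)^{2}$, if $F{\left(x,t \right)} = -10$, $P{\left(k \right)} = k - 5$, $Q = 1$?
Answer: $3364$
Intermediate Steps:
$l = -8$ ($l = -4 - 4 = -8$)
$P{\left(k \right)} = -5 + k$
$X = -48$ ($X = \left(-8\right) 6 \cdot 1 = \left(-48\right) 1 = -48$)
$\left(X + F{\left(-2,P{\left(u{\left(-1,6 \right)} \right)} \right)}\right)^{2} = \left(-48 - 10\right)^{2} = \left(-58\right)^{2} = 3364$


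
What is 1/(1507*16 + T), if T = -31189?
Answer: -1/7077 ≈ -0.00014130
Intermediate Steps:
1/(1507*16 + T) = 1/(1507*16 - 31189) = 1/(24112 - 31189) = 1/(-7077) = -1/7077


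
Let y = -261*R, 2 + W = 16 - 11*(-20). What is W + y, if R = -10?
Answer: 2844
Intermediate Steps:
W = 234 (W = -2 + (16 - 11*(-20)) = -2 + (16 + 220) = -2 + 236 = 234)
y = 2610 (y = -261*(-10) = 2610)
W + y = 234 + 2610 = 2844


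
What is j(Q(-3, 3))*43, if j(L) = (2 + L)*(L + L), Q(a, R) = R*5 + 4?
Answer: 34314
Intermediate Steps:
Q(a, R) = 4 + 5*R (Q(a, R) = 5*R + 4 = 4 + 5*R)
j(L) = 2*L*(2 + L) (j(L) = (2 + L)*(2*L) = 2*L*(2 + L))
j(Q(-3, 3))*43 = (2*(4 + 5*3)*(2 + (4 + 5*3)))*43 = (2*(4 + 15)*(2 + (4 + 15)))*43 = (2*19*(2 + 19))*43 = (2*19*21)*43 = 798*43 = 34314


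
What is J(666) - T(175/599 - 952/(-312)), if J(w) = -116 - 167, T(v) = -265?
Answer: -18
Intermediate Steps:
J(w) = -283
J(666) - T(175/599 - 952/(-312)) = -283 - 1*(-265) = -283 + 265 = -18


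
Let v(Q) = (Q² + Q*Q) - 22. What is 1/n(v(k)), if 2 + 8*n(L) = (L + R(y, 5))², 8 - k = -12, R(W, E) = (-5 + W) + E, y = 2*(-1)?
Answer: 4/301087 ≈ 1.3285e-5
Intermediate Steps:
y = -2
R(W, E) = -5 + E + W
k = 20 (k = 8 - 1*(-12) = 8 + 12 = 20)
v(Q) = -22 + 2*Q² (v(Q) = (Q² + Q²) - 22 = 2*Q² - 22 = -22 + 2*Q²)
n(L) = -¼ + (-2 + L)²/8 (n(L) = -¼ + (L + (-5 + 5 - 2))²/8 = -¼ + (L - 2)²/8 = -¼ + (-2 + L)²/8)
1/n(v(k)) = 1/(-¼ + (-2 + (-22 + 2*20²))²/8) = 1/(-¼ + (-2 + (-22 + 2*400))²/8) = 1/(-¼ + (-2 + (-22 + 800))²/8) = 1/(-¼ + (-2 + 778)²/8) = 1/(-¼ + (⅛)*776²) = 1/(-¼ + (⅛)*602176) = 1/(-¼ + 75272) = 1/(301087/4) = 4/301087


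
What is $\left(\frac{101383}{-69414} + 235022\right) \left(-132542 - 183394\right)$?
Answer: $- \frac{859015015215600}{11569} \approx -7.4252 \cdot 10^{10}$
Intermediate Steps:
$\left(\frac{101383}{-69414} + 235022\right) \left(-132542 - 183394\right) = \left(101383 \left(- \frac{1}{69414}\right) + 235022\right) \left(-315936\right) = \left(- \frac{101383}{69414} + 235022\right) \left(-315936\right) = \frac{16313715725}{69414} \left(-315936\right) = - \frac{859015015215600}{11569}$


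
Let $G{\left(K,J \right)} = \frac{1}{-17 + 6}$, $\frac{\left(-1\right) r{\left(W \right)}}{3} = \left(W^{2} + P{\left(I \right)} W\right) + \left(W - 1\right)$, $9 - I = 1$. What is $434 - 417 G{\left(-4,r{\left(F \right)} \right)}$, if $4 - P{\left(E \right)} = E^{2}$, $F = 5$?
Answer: $\frac{5191}{11} \approx 471.91$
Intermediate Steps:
$I = 8$ ($I = 9 - 1 = 8$)
$P{\left(E \right)} = 4 - E^{2}$
$r{\left(W \right)} = 3 - 3 W^{2} + 177 W$ ($r{\left(W \right)} = - 3 \left(\left(W^{2} + \left(4 - 8^{2}\right) W\right) + \left(W - 1\right)\right) = - 3 \left(\left(W^{2} + \left(4 - 64\right) W\right) + \left(-1 + W\right)\right) = - 3 \left(\left(W^{2} - 60 W\right) + \left(-1 + W\right)\right) = - 3 \left(-1 + W^{2} - 59 W\right) = 3 - 3 W^{2} + 177 W$)
$G{\left(K,J \right)} = - \frac{1}{11}$ ($G{\left(K,J \right)} = \frac{1}{-11} = - \frac{1}{11}$)
$434 - 417 G{\left(-4,r{\left(F \right)} \right)} = 434 - - \frac{417}{11} = 434 + \frac{417}{11} = \frac{5191}{11}$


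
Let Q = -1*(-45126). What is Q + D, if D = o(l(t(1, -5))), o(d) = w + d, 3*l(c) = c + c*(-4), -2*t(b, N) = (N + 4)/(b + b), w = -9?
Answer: 180467/4 ≈ 45117.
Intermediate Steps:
t(b, N) = -(4 + N)/(4*b) (t(b, N) = -(N + 4)/(2*(b + b)) = -(4 + N)/(2*(2*b)) = -(4 + N)*1/(2*b)/2 = -(4 + N)/(4*b))
l(c) = -c (l(c) = (c + c*(-4))/3 = (c - 4*c)/3 = (-3*c)/3 = -c)
o(d) = -9 + d
Q = 45126
D = -37/4 (D = -9 - (-4 - 1*(-5))/(4*1) = -9 - (-4 + 5)/4 = -9 - 1/4 = -9 - 1*¼ = -9 - ¼ = -37/4 ≈ -9.2500)
Q + D = 45126 - 37/4 = 180467/4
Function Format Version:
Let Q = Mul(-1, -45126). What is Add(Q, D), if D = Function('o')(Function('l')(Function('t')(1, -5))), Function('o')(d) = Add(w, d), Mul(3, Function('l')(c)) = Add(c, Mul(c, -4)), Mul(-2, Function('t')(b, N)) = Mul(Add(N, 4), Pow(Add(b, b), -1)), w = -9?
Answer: Rational(180467, 4) ≈ 45117.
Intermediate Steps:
Function('t')(b, N) = Mul(Rational(-1, 4), Pow(b, -1), Add(4, N)) (Function('t')(b, N) = Mul(Rational(-1, 2), Mul(Add(N, 4), Pow(Add(b, b), -1))) = Mul(Rational(-1, 2), Mul(Add(4, N), Pow(Mul(2, b), -1))) = Mul(Rational(-1, 2), Mul(Add(4, N), Mul(Rational(1, 2), Pow(b, -1)))) = Mul(Rational(-1, 2), Mul(Rational(1, 2), Pow(b, -1), Add(4, N))) = Mul(Rational(-1, 4), Pow(b, -1), Add(4, N)))
Function('l')(c) = Mul(-1, c) (Function('l')(c) = Mul(Rational(1, 3), Add(c, Mul(c, -4))) = Mul(Rational(1, 3), Add(c, Mul(-4, c))) = Mul(Rational(1, 3), Mul(-3, c)) = Mul(-1, c))
Function('o')(d) = Add(-9, d)
Q = 45126
D = Rational(-37, 4) (D = Add(-9, Mul(-1, Mul(Rational(1, 4), Pow(1, -1), Add(-4, Mul(-1, -5))))) = Add(-9, Mul(-1, Mul(Rational(1, 4), 1, Add(-4, 5)))) = Add(-9, Mul(-1, Mul(Rational(1, 4), 1, 1))) = Add(-9, Mul(-1, Rational(1, 4))) = Add(-9, Rational(-1, 4)) = Rational(-37, 4) ≈ -9.2500)
Add(Q, D) = Add(45126, Rational(-37, 4)) = Rational(180467, 4)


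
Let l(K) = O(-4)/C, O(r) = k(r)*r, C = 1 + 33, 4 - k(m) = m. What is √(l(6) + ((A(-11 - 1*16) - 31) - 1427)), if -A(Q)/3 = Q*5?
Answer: I*√304589/17 ≈ 32.464*I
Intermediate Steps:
k(m) = 4 - m
C = 34
A(Q) = -15*Q (A(Q) = -3*Q*5 = -15*Q)
O(r) = r*(4 - r) (O(r) = (4 - r)*r = r*(4 - r))
l(K) = -16/17 (l(K) = -4*(4 - 1*(-4))/34 = -4*(4 + 4)*(1/34) = -4*8*(1/34) = -32*1/34 = -16/17)
√(l(6) + ((A(-11 - 1*16) - 31) - 1427)) = √(-16/17 + ((-15*(-11 - 1*16) - 31) - 1427)) = √(-16/17 + ((-15*(-11 - 16) - 31) - 1427)) = √(-16/17 + ((-15*(-27) - 31) - 1427)) = √(-16/17 + ((405 - 31) - 1427)) = √(-16/17 + (374 - 1427)) = √(-16/17 - 1053) = √(-17917/17) = I*√304589/17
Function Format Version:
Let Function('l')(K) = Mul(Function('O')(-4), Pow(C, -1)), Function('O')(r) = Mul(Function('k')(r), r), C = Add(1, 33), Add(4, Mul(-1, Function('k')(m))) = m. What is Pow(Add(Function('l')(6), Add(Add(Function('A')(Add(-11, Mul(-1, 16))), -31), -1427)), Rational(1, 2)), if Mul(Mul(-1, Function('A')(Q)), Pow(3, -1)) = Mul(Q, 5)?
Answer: Mul(Rational(1, 17), I, Pow(304589, Rational(1, 2))) ≈ Mul(32.464, I)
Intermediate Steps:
Function('k')(m) = Add(4, Mul(-1, m))
C = 34
Function('A')(Q) = Mul(-15, Q) (Function('A')(Q) = Mul(-3, Mul(Q, 5)) = Mul(-3, Mul(5, Q)) = Mul(-15, Q))
Function('O')(r) = Mul(r, Add(4, Mul(-1, r))) (Function('O')(r) = Mul(Add(4, Mul(-1, r)), r) = Mul(r, Add(4, Mul(-1, r))))
Function('l')(K) = Rational(-16, 17) (Function('l')(K) = Mul(Mul(-4, Add(4, Mul(-1, -4))), Pow(34, -1)) = Mul(Mul(-4, Add(4, 4)), Rational(1, 34)) = Mul(Mul(-4, 8), Rational(1, 34)) = Mul(-32, Rational(1, 34)) = Rational(-16, 17))
Pow(Add(Function('l')(6), Add(Add(Function('A')(Add(-11, Mul(-1, 16))), -31), -1427)), Rational(1, 2)) = Pow(Add(Rational(-16, 17), Add(Add(Mul(-15, Add(-11, Mul(-1, 16))), -31), -1427)), Rational(1, 2)) = Pow(Add(Rational(-16, 17), Add(Add(Mul(-15, Add(-11, -16)), -31), -1427)), Rational(1, 2)) = Pow(Add(Rational(-16, 17), Add(Add(Mul(-15, -27), -31), -1427)), Rational(1, 2)) = Pow(Add(Rational(-16, 17), Add(Add(405, -31), -1427)), Rational(1, 2)) = Pow(Add(Rational(-16, 17), Add(374, -1427)), Rational(1, 2)) = Pow(Add(Rational(-16, 17), -1053), Rational(1, 2)) = Pow(Rational(-17917, 17), Rational(1, 2)) = Mul(Rational(1, 17), I, Pow(304589, Rational(1, 2)))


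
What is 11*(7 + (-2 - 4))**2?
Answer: 11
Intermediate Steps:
11*(7 + (-2 - 4))**2 = 11*(7 - 6)**2 = 11*1**2 = 11*1 = 11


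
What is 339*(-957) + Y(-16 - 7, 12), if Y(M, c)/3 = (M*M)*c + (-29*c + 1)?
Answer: -306420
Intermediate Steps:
Y(M, c) = 3 - 87*c + 3*c*M² (Y(M, c) = 3*((M*M)*c + (-29*c + 1)) = 3*(M²*c + (1 - 29*c)) = 3*(c*M² + (1 - 29*c)) = 3*(1 - 29*c + c*M²) = 3 - 87*c + 3*c*M²)
339*(-957) + Y(-16 - 7, 12) = 339*(-957) + (3 - 87*12 + 3*12*(-16 - 7)²) = -324423 + (3 - 1044 + 3*12*(-23)²) = -324423 + (3 - 1044 + 3*12*529) = -324423 + (3 - 1044 + 19044) = -324423 + 18003 = -306420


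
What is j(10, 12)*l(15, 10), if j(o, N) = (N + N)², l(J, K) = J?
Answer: 8640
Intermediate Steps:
j(o, N) = 4*N² (j(o, N) = (2*N)² = 4*N²)
j(10, 12)*l(15, 10) = (4*12²)*15 = (4*144)*15 = 576*15 = 8640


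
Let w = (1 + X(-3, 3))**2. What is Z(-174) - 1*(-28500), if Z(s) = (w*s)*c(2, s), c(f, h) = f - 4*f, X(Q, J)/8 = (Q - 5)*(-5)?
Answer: 107603304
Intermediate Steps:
X(Q, J) = 200 - 40*Q (X(Q, J) = 8*((Q - 5)*(-5)) = 8*((-5 + Q)*(-5)) = 8*(25 - 5*Q) = 200 - 40*Q)
c(f, h) = -3*f
w = 103041 (w = (1 + (200 - 40*(-3)))**2 = (1 + (200 + 120))**2 = (1 + 320)**2 = 321**2 = 103041)
Z(s) = -618246*s (Z(s) = (103041*s)*(-3*2) = (103041*s)*(-6) = -618246*s)
Z(-174) - 1*(-28500) = -618246*(-174) - 1*(-28500) = 107574804 + 28500 = 107603304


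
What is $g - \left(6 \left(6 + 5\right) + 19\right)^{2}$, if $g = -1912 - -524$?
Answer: $-8613$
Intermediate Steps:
$g = -1388$ ($g = -1912 + 524 = -1388$)
$g - \left(6 \left(6 + 5\right) + 19\right)^{2} = -1388 - \left(6 \left(6 + 5\right) + 19\right)^{2} = -1388 - \left(6 \cdot 11 + 19\right)^{2} = -1388 - \left(66 + 19\right)^{2} = -1388 - 85^{2} = -1388 - 7225 = -8613$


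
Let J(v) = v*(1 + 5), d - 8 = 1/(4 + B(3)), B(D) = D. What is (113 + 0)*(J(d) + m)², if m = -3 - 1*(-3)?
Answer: 13216932/49 ≈ 2.6973e+5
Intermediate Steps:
m = 0 (m = -3 + 3 = 0)
d = 57/7 (d = 8 + 1/(4 + 3) = 8 + 1/7 = 8 + ⅐ = 57/7 ≈ 8.1429)
J(v) = 6*v (J(v) = v*6 = 6*v)
(113 + 0)*(J(d) + m)² = (113 + 0)*(6*(57/7) + 0)² = 113*(342/7 + 0)² = 113*(342/7)² = 113*(116964/49) = 13216932/49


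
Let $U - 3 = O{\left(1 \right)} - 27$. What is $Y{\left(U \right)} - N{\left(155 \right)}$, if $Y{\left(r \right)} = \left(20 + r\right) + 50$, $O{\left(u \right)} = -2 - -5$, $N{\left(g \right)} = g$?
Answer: $-106$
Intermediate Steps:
$O{\left(u \right)} = 3$ ($O{\left(u \right)} = -2 + 5 = 3$)
$U = -21$ ($U = 3 + \left(3 - 27\right) = 3 - 24 = -21$)
$Y{\left(r \right)} = 70 + r$
$Y{\left(U \right)} - N{\left(155 \right)} = \left(70 - 21\right) - 155 = 49 - 155 = -106$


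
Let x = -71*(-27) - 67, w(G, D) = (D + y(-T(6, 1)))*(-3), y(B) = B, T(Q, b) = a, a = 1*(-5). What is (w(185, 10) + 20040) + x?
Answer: 21845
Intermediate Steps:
a = -5
T(Q, b) = -5
w(G, D) = -15 - 3*D (w(G, D) = (D - 1*(-5))*(-3) = (D + 5)*(-3) = (5 + D)*(-3) = -15 - 3*D)
x = 1850 (x = 1917 - 67 = 1850)
(w(185, 10) + 20040) + x = ((-15 - 3*10) + 20040) + 1850 = ((-15 - 30) + 20040) + 1850 = (-45 + 20040) + 1850 = 19995 + 1850 = 21845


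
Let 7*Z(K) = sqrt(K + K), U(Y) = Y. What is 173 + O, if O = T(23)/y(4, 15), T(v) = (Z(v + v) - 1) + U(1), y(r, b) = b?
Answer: 173 + 2*sqrt(23)/105 ≈ 173.09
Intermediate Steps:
Z(K) = sqrt(2)*sqrt(K)/7 (Z(K) = sqrt(K + K)/7 = sqrt(2*K)/7 = (sqrt(2)*sqrt(K))/7 = sqrt(2)*sqrt(K)/7)
T(v) = 2*sqrt(v)/7 (T(v) = (sqrt(2)*sqrt(v + v)/7 - 1) + 1 = (sqrt(2)*sqrt(2*v)/7 - 1) + 1 = (sqrt(2)*(sqrt(2)*sqrt(v))/7 - 1) + 1 = (2*sqrt(v)/7 - 1) + 1 = (-1 + 2*sqrt(v)/7) + 1 = 2*sqrt(v)/7)
O = 2*sqrt(23)/105 (O = (2*sqrt(23)/7)/15 = (2*sqrt(23)/7)*(1/15) = 2*sqrt(23)/105 ≈ 0.091349)
173 + O = 173 + 2*sqrt(23)/105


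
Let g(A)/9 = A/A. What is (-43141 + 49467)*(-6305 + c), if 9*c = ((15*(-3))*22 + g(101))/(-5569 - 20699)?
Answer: -523854892853/13134 ≈ -3.9885e+7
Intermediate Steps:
g(A) = 9 (g(A) = 9*(A/A) = 9*1 = 9)
c = 109/26268 (c = (((15*(-3))*22 + 9)/(-5569 - 20699))/9 = ((-45*22 + 9)/(-26268))/9 = ((-990 + 9)*(-1/26268))/9 = (-981*(-1/26268))/9 = (1/9)*(327/8756) = 109/26268 ≈ 0.0041495)
(-43141 + 49467)*(-6305 + c) = (-43141 + 49467)*(-6305 + 109/26268) = 6326*(-165619631/26268) = -523854892853/13134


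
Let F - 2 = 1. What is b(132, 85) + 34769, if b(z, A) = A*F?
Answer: 35024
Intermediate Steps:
F = 3 (F = 2 + 1 = 3)
b(z, A) = 3*A (b(z, A) = A*3 = 3*A)
b(132, 85) + 34769 = 3*85 + 34769 = 255 + 34769 = 35024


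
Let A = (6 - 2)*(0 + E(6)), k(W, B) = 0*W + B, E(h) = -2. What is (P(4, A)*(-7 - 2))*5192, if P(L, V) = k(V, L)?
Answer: -186912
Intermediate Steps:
k(W, B) = B (k(W, B) = 0 + B = B)
A = -8 (A = (6 - 2)*(0 - 2) = 4*(-2) = -8)
P(L, V) = L
(P(4, A)*(-7 - 2))*5192 = (4*(-7 - 2))*5192 = (4*(-9))*5192 = -36*5192 = -186912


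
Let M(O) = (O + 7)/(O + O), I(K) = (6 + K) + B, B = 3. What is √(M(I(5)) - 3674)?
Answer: I*√14693/2 ≈ 60.607*I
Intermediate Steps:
I(K) = 9 + K (I(K) = (6 + K) + 3 = 9 + K)
M(O) = (7 + O)/(2*O) (M(O) = (7 + O)/((2*O)) = (7 + O)*(1/(2*O)) = (7 + O)/(2*O))
√(M(I(5)) - 3674) = √((7 + (9 + 5))/(2*(9 + 5)) - 3674) = √((½)*(7 + 14)/14 - 3674) = √((½)*(1/14)*21 - 3674) = √(¾ - 3674) = √(-14693/4) = I*√14693/2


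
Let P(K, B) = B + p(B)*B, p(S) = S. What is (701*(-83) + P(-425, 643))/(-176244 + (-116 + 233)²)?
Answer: -355909/162555 ≈ -2.1895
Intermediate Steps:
P(K, B) = B + B² (P(K, B) = B + B*B = B + B²)
(701*(-83) + P(-425, 643))/(-176244 + (-116 + 233)²) = (701*(-83) + 643*(1 + 643))/(-176244 + (-116 + 233)²) = (-58183 + 643*644)/(-176244 + 117²) = (-58183 + 414092)/(-176244 + 13689) = 355909/(-162555) = 355909*(-1/162555) = -355909/162555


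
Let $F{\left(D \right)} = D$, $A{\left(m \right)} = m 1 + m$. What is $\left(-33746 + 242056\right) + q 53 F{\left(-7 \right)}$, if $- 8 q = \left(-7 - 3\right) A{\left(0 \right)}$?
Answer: $208310$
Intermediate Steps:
$A{\left(m \right)} = 2 m$ ($A{\left(m \right)} = m + m = 2 m$)
$q = 0$ ($q = - \frac{\left(-7 - 3\right) 2 \cdot 0}{8} = - \frac{\left(-7 - 3\right) 0}{8} = - \frac{\left(-10\right) 0}{8} = \left(- \frac{1}{8}\right) 0 = 0$)
$\left(-33746 + 242056\right) + q 53 F{\left(-7 \right)} = \left(-33746 + 242056\right) + 0 \cdot 53 \left(-7\right) = 208310 + 0 \left(-7\right) = 208310 + 0 = 208310$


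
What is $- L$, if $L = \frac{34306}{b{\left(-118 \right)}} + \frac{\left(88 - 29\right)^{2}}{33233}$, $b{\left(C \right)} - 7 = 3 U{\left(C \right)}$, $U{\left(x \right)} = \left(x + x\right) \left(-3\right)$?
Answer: $- \frac{1147509309}{70819523} \approx -16.203$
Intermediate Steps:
$U{\left(x \right)} = - 6 x$ ($U{\left(x \right)} = 2 x \left(-3\right) = - 6 x$)
$b{\left(C \right)} = 7 - 18 C$ ($b{\left(C \right)} = 7 + 3 \left(- 6 C\right) = 7 - 18 C$)
$L = \frac{1147509309}{70819523}$ ($L = \frac{34306}{7 - -2124} + \frac{\left(88 - 29\right)^{2}}{33233} = \frac{34306}{7 + 2124} + 59^{2} \cdot \frac{1}{33233} = \frac{34306}{2131} + 3481 \cdot \frac{1}{33233} = 34306 \cdot \frac{1}{2131} + \frac{3481}{33233} = \frac{34306}{2131} + \frac{3481}{33233} = \frac{1147509309}{70819523} \approx 16.203$)
$- L = \left(-1\right) \frac{1147509309}{70819523} = - \frac{1147509309}{70819523}$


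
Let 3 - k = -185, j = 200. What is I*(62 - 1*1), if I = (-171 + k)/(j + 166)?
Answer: 17/6 ≈ 2.8333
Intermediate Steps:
k = 188 (k = 3 - 1*(-185) = 3 + 185 = 188)
I = 17/366 (I = (-171 + 188)/(200 + 166) = 17/366 ≈ 0.046448)
I*(62 - 1*1) = 17*(62 - 1*1)/366 = 17*(62 - 1)/366 = (17/366)*61 = 17/6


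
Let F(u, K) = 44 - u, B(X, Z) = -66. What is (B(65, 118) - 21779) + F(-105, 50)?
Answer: -21696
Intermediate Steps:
(B(65, 118) - 21779) + F(-105, 50) = (-66 - 21779) + (44 - 1*(-105)) = -21845 + (44 + 105) = -21845 + 149 = -21696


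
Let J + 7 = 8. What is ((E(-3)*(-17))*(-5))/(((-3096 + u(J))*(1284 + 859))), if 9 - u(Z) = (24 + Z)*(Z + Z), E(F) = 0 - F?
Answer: -255/6722591 ≈ -3.7932e-5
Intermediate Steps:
E(F) = -F
J = 1 (J = -7 + 8 = 1)
u(Z) = 9 - 2*Z*(24 + Z) (u(Z) = 9 - (24 + Z)*(Z + Z) = 9 - (24 + Z)*2*Z = 9 - 2*Z*(24 + Z))
((E(-3)*(-17))*(-5))/(((-3096 + u(J))*(1284 + 859))) = ((-1*(-3)*(-17))*(-5))/(((-3096 + (9 - 48*1 - 2*1**2))*(1284 + 859))) = ((3*(-17))*(-5))/(((-3096 + (9 - 48 - 2*1))*2143)) = (-51*(-5))/(((-3096 + (9 - 48 - 2))*2143)) = 255/(((-3096 - 41)*2143)) = 255/((-3137*2143)) = 255/(-6722591) = 255*(-1/6722591) = -255/6722591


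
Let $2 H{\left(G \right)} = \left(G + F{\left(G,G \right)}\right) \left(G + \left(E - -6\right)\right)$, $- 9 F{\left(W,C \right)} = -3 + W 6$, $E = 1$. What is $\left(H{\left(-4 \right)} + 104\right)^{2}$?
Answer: $\frac{42025}{4} \approx 10506.0$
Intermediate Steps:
$F{\left(W,C \right)} = \frac{1}{3} - \frac{2 W}{3}$ ($F{\left(W,C \right)} = - \frac{-3 + W 6}{9} = - \frac{-3 + 6 W}{9} = \frac{1}{3} - \frac{2 W}{3}$)
$H{\left(G \right)} = \frac{\left(7 + G\right) \left(\frac{1}{3} + \frac{G}{3}\right)}{2}$ ($H{\left(G \right)} = \frac{\left(G - \left(- \frac{1}{3} + \frac{2 G}{3}\right)\right) \left(G + \left(1 - -6\right)\right)}{2} = \frac{\left(\frac{1}{3} + \frac{G}{3}\right) \left(G + \left(1 + 6\right)\right)}{2} = \frac{\left(\frac{1}{3} + \frac{G}{3}\right) \left(G + 7\right)}{2} = \frac{\left(\frac{1}{3} + \frac{G}{3}\right) \left(7 + G\right)}{2} = \frac{\left(7 + G\right) \left(\frac{1}{3} + \frac{G}{3}\right)}{2}$)
$\left(H{\left(-4 \right)} + 104\right)^{2} = \left(\left(\frac{7}{6} + \frac{\left(-4\right)^{2}}{6} + \frac{4}{3} \left(-4\right)\right) + 104\right)^{2} = \left(\left(\frac{7}{6} + \frac{1}{6} \cdot 16 - \frac{16}{3}\right) + 104\right)^{2} = \left(\left(\frac{7}{6} + \frac{8}{3} - \frac{16}{3}\right) + 104\right)^{2} = \left(- \frac{3}{2} + 104\right)^{2} = \left(\frac{205}{2}\right)^{2} = \frac{42025}{4}$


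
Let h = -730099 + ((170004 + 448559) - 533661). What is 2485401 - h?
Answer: 3130598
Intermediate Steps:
h = -645197 (h = -730099 + (618563 - 533661) = -730099 + 84902 = -645197)
2485401 - h = 2485401 - 1*(-645197) = 2485401 + 645197 = 3130598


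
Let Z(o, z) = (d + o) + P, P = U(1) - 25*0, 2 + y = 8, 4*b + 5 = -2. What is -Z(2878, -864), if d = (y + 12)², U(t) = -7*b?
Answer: -12857/4 ≈ -3214.3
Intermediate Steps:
b = -7/4 (b = -5/4 + (¼)*(-2) = -5/4 - ½ = -7/4 ≈ -1.7500)
y = 6 (y = -2 + 8 = 6)
U(t) = 49/4 (U(t) = -7*(-7/4) = 49/4)
P = 49/4 (P = 49/4 - 25*0 = 49/4 - 1*0 = 49/4 + 0 = 49/4 ≈ 12.250)
d = 324 (d = (6 + 12)² = 18² = 324)
Z(o, z) = 1345/4 + o (Z(o, z) = (324 + o) + 49/4 = 1345/4 + o)
-Z(2878, -864) = -(1345/4 + 2878) = -1*12857/4 = -12857/4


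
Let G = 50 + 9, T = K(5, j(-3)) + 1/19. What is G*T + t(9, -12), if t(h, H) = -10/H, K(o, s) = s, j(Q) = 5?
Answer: 34079/114 ≈ 298.94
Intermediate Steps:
T = 96/19 (T = 5 + 1/19 = 96/19 ≈ 5.0526)
G = 59
G*T + t(9, -12) = 59*(96/19) - 10/(-12) = 5664/19 - 10*(-1/12) = 5664/19 + ⅚ = 34079/114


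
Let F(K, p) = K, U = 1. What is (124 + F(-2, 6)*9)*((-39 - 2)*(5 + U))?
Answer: -26076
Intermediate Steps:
(124 + F(-2, 6)*9)*((-39 - 2)*(5 + U)) = (124 - 2*9)*((-39 - 2)*(5 + 1)) = (124 - 18)*(-41*6) = 106*(-246) = -26076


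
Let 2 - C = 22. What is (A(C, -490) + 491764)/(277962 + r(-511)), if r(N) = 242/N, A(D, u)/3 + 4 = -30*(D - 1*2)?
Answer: 63074263/35509585 ≈ 1.7763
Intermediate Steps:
C = -20 (C = 2 - 1*22 = 2 - 22 = -20)
A(D, u) = 168 - 90*D (A(D, u) = -12 + 3*(-30*(D - 1*2)) = -12 + 3*(-30*(D - 2)) = -12 + 3*(-30*(-2 + D)) = -12 + 3*(60 - 30*D) = -12 + (180 - 90*D) = 168 - 90*D)
(A(C, -490) + 491764)/(277962 + r(-511)) = ((168 - 90*(-20)) + 491764)/(277962 + 242/(-511)) = ((168 + 1800) + 491764)/(277962 + 242*(-1/511)) = (1968 + 491764)/(277962 - 242/511) = 493732/(142038340/511) = 493732*(511/142038340) = 63074263/35509585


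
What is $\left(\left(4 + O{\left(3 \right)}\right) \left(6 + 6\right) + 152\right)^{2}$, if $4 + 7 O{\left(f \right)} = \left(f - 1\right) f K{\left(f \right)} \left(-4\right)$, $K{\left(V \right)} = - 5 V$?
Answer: $\frac{32171584}{49} \approx 6.5656 \cdot 10^{5}$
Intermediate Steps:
$O{\left(f \right)} = - \frac{4}{7} + \frac{20 f^{2} \left(-1 + f\right)}{7}$ ($O{\left(f \right)} = - \frac{4}{7} + \frac{\left(f - 1\right) f \left(- 5 f\right) \left(-4\right)}{7} = - \frac{4}{7} + \frac{\left(-1 + f\right) f \left(- 5 f\right) \left(-4\right)}{7} = - \frac{4}{7} + \frac{f \left(-1 + f\right) \left(- 5 f\right) \left(-4\right)}{7} = - \frac{4}{7} + \frac{- 5 f^{2} \left(-1 + f\right) \left(-4\right)}{7} = - \frac{4}{7} + \frac{20 f^{2} \left(-1 + f\right)}{7}$)
$\left(\left(4 + O{\left(3 \right)}\right) \left(6 + 6\right) + 152\right)^{2} = \left(\left(4 - \left(\frac{4}{7} - \frac{540}{7} + \frac{180}{7}\right)\right) \left(6 + 6\right) + 152\right)^{2} = \left(\left(4 - - \frac{356}{7}\right) 12 + 152\right)^{2} = \left(\left(4 + \frac{356}{7}\right) 12 + 152\right)^{2} = \left(\frac{384}{7} \cdot 12 + 152\right)^{2} = \left(\frac{4608}{7} + 152\right)^{2} = \left(\frac{5672}{7}\right)^{2} = \frac{32171584}{49}$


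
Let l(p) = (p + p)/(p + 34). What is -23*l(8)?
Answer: -184/21 ≈ -8.7619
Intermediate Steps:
l(p) = 2*p/(34 + p) (l(p) = (2*p)/(34 + p) = 2*p/(34 + p))
-23*l(8) = -46*8/(34 + 8) = -46*8/42 = -23*8/21 = -184/21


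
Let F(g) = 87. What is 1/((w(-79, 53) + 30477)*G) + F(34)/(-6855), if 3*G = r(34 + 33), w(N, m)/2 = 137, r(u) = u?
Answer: -59742338/4707824345 ≈ -0.012690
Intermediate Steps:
w(N, m) = 274 (w(N, m) = 2*137 = 274)
G = 67/3 (G = (34 + 33)/3 = (1/3)*67 = 67/3 ≈ 22.333)
1/((w(-79, 53) + 30477)*G) + F(34)/(-6855) = 1/((274 + 30477)*(67/3)) + 87/(-6855) = (3/67)/30751 + 87*(-1/6855) = (1/30751)*(3/67) - 29/2285 = 3/2060317 - 29/2285 = -59742338/4707824345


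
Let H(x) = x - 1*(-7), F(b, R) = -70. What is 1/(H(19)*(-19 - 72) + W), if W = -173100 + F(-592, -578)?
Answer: -1/175536 ≈ -5.6968e-6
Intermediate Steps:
H(x) = 7 + x (H(x) = x + 7 = 7 + x)
W = -173170 (W = -173100 - 70 = -173170)
1/(H(19)*(-19 - 72) + W) = 1/((7 + 19)*(-19 - 72) - 173170) = 1/(26*(-91) - 173170) = 1/(-2366 - 173170) = 1/(-175536) = -1/175536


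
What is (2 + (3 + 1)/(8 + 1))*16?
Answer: 352/9 ≈ 39.111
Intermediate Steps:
(2 + (3 + 1)/(8 + 1))*16 = (2 + 4/9)*16 = (22/9)*16 = 352/9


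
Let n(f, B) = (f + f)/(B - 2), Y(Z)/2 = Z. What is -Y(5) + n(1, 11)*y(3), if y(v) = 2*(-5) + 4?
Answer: -34/3 ≈ -11.333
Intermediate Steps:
Y(Z) = 2*Z
n(f, B) = 2*f/(-2 + B) (n(f, B) = (2*f)/(-2 + B) = 2*f/(-2 + B))
y(v) = -6 (y(v) = -10 + 4 = -6)
-Y(5) + n(1, 11)*y(3) = -2*5 + (2*1/(-2 + 11))*(-6) = -1*10 + (2*1/9)*(-6) = -10 + (2*1*(1/9))*(-6) = -10 + (2/9)*(-6) = -10 - 4/3 = -34/3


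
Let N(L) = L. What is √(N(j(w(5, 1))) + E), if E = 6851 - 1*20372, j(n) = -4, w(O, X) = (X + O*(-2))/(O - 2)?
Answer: 5*I*√541 ≈ 116.3*I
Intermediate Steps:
w(O, X) = (X - 2*O)/(-2 + O)
E = -13521 (E = 6851 - 20372 = -13521)
√(N(j(w(5, 1))) + E) = √(-4 - 13521) = √(-13525) = 5*I*√541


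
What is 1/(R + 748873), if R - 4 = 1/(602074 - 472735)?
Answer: 129339/96859002304 ≈ 1.3353e-6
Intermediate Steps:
R = 517357/129339 (R = 4 + 1/(602074 - 472735) = 4 + 1/129339 = 517357/129339 ≈ 4.0000)
1/(R + 748873) = 1/(517357/129339 + 748873) = 1/(96859002304/129339) = 129339/96859002304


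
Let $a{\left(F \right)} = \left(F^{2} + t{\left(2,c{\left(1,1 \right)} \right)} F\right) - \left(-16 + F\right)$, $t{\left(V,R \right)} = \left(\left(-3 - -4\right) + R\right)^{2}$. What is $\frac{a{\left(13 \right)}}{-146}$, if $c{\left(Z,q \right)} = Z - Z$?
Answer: $- \frac{185}{146} \approx -1.2671$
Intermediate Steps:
$c{\left(Z,q \right)} = 0$
$t{\left(V,R \right)} = \left(1 + R\right)^{2}$ ($t{\left(V,R \right)} = \left(\left(-3 + 4\right) + R\right)^{2} = \left(1 + R\right)^{2}$)
$a{\left(F \right)} = 16 + F^{2}$ ($a{\left(F \right)} = \left(F^{2} + \left(1 + 0\right)^{2} F\right) - \left(-16 + F\right) = \left(F^{2} + 1^{2} F\right) - \left(-16 + F\right) = \left(F^{2} + 1 F\right) - \left(-16 + F\right) = \left(F^{2} + F\right) - \left(-16 + F\right) = \left(F + F^{2}\right) - \left(-16 + F\right) = 16 + F^{2}$)
$\frac{a{\left(13 \right)}}{-146} = \frac{16 + 13^{2}}{-146} = \left(16 + 169\right) \left(- \frac{1}{146}\right) = 185 \left(- \frac{1}{146}\right) = - \frac{185}{146}$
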